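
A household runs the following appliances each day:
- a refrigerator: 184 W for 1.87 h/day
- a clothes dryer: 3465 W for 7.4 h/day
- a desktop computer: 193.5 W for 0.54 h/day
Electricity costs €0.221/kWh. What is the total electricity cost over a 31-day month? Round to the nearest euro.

refrigerator: 184 W × 1.87 h × 31 d = 10,666 Wh = 10.67 kWh
clothes dryer: 3465 W × 7.4 h × 31 d = 794,871 Wh = 794.9 kWh
desktop computer: 193.5 W × 0.54 h × 31 d = 3,239 Wh = 3.239 kWh
Total energy = 10.67 + 794.9 + 3.239 = 808.8 kWh
Cost = 808.8 kWh × €0.221 = €178.74 ≈ €179

€179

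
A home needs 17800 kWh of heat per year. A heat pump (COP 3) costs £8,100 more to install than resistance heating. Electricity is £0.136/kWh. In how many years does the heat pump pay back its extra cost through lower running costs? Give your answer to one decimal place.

Resistance: 17800 kWh × £0.136 = £2,420.80/yr
Heat pump: 17800 / 3 = 5933 kWh in → × £0.136 = £806.93/yr
Annual savings = £1,613.87
Payback = £8,100 / £1,613.87 = 5.02 years

5.0 years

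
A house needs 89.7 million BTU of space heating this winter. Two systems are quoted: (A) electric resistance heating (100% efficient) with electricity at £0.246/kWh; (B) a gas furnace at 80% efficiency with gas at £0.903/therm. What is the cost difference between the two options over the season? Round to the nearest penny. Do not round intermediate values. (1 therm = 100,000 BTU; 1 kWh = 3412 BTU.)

£5454.74

Heat load = 89.7 × 10⁶ BTU = 89,700,000 BTU
Gas: input = 89,700,000 / 0.80 = 112,125,000 BTU = 1,121 therm → 1,121 × £0.903 = £1,012.49
Electric: 89,700,000 BTU / 3412 = 26,290 kWh → × £0.246 = £6,467.23
Difference = |£1,012.49 − £6,467.23| = £5,454.74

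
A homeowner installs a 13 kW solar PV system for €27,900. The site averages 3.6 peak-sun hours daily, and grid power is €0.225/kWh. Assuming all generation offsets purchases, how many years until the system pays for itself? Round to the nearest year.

Daily generation = 13 kW × 3.6 h = 46.8 kWh
Annual generation = 46.8 × 365 = 17082 kWh
Annual savings = 17082 × €0.225 = €3,843.45
Payback = €27,900 / €3,843.45 = 7.26 years

7 years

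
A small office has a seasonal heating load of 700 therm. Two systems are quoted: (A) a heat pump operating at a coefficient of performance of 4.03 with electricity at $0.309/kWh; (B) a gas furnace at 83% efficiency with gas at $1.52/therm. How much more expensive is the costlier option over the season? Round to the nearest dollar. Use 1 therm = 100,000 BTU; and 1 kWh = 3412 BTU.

Heat load = 700 therm × 100,000 = 70,000,000 BTU
Gas: input = 70,000,000 / 0.83 = 84,337,349 BTU = 843.4 therm → 843.4 × $1.52 = $1,281.93
Heat pump: 70,000,000 BTU / 3412 = 20,520 kWh heat; / 4.03 = 5,091 kWh in → × $0.309 = $1,573.05
Difference = |$1,281.93 − $1,573.05| = $291.12 ≈ $291

$291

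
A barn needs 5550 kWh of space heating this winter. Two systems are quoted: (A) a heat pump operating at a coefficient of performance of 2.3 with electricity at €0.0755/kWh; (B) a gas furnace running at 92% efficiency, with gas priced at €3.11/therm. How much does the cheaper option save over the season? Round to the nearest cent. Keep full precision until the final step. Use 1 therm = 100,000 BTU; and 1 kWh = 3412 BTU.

Heat load = 5550 kWh × 3412 = 18,936,600 BTU
Gas: input = 18,936,600 / 0.92 = 20,583,261 BTU = 205.8 therm → 205.8 × €3.11 = €640.14
Heat pump: 18,936,600 BTU / 3412 = 5,550 kWh heat; / 2.3 = 2,413 kWh in → × €0.0755 = €182.18
Difference = |€640.14 − €182.18| = €457.95

€457.95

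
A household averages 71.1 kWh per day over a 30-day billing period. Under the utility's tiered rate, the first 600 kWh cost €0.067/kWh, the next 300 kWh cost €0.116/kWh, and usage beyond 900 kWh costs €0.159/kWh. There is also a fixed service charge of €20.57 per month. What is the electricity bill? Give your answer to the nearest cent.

Usage = 71.1 kWh/day × 30 days = 2133 kWh
First 600 kWh × €0.067 = €40.20
Next 300 kWh × €0.116 = €34.80
Remaining 1233 kWh × €0.159 = €196.05
Energy charge = €271.05; + service €20.57 = €291.62

€291.62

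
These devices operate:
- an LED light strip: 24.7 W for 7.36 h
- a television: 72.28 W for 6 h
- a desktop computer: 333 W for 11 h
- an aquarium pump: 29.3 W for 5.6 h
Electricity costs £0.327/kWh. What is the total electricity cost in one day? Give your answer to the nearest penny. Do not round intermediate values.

£1.45

LED light strip: 24.7 W × 7.36 h = 182 Wh = 0.1818 kWh
television: 72.28 W × 6 h = 434 Wh = 0.4337 kWh
desktop computer: 333 W × 11 h = 3,663 Wh = 3.663 kWh
aquarium pump: 29.3 W × 5.6 h = 164 Wh = 0.1641 kWh
Total energy = 0.1818 + 0.4337 + 3.663 + 0.1641 = 4.443 kWh
Cost = 4.443 kWh × £0.327 = £1.45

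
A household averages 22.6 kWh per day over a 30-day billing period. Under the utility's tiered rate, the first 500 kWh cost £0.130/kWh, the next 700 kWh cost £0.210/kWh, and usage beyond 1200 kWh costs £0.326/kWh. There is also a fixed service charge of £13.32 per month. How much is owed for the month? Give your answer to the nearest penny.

Usage = 22.6 kWh/day × 30 days = 678 kWh
First 500 kWh × £0.130 = £65.00
Next 178 kWh × £0.210 = £37.38
Remaining tier: 0 kWh (not reached)
Energy charge = £102.38; + service £13.32 = £115.70

£115.70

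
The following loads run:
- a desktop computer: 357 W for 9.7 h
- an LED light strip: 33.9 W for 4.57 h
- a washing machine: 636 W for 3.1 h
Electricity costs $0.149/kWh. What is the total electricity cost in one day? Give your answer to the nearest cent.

desktop computer: 357 W × 9.7 h = 3,463 Wh = 3.463 kWh
LED light strip: 33.9 W × 4.57 h = 155 Wh = 0.1549 kWh
washing machine: 636 W × 3.1 h = 1,972 Wh = 1.972 kWh
Total energy = 3.463 + 0.1549 + 1.972 = 5.589 kWh
Cost = 5.589 kWh × $0.149 = $0.83

$0.83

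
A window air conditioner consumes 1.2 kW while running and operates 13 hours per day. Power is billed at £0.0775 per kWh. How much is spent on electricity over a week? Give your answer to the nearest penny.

Energy = 1200 W × 13 h/day × 7 days = 109,200 Wh = 109.2 kWh
Cost = 109.2 kWh × £0.0775/kWh = £8.46

£8.46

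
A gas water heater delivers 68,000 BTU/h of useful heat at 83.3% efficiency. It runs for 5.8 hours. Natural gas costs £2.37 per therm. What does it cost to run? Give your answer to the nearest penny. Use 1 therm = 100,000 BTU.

Heat delivered = 68,000 BTU/h × 5.8 h = 394,400 BTU
Gas input = 394,400 / 0.833 = 473,469 BTU
= 473,469 / 100,000 = 4.735 therm
Cost = 4.735 × £2.37/therm = £11.22

£11.22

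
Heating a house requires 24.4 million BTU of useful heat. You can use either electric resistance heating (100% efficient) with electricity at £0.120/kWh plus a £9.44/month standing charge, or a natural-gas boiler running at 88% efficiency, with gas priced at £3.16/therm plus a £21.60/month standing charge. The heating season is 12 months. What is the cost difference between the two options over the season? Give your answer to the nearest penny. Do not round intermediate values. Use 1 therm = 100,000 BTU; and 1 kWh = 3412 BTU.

Heat load = 24.4 × 10⁶ BTU = 24,400,000 BTU
Gas: input = 24,400,000 / 0.88 = 27,727,273 BTU = 277.3 therm → 277.3 × £3.16 = £876.18; + 12 × £21.60 standing = £1,135.38
Electric: 24,400,000 BTU / 3412 = 7,151 kWh → × £0.120 = £858.15; + 12 × £9.44 standing = £971.43
Difference = |£1,135.38 − £971.43| = £163.95

£163.95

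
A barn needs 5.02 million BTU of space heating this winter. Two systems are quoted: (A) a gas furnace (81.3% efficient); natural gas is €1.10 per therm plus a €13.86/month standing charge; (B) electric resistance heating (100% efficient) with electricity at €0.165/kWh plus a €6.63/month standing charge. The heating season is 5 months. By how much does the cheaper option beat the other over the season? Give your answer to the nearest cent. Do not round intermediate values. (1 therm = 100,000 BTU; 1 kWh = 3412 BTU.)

Heat load = 5.02 × 10⁶ BTU = 5,020,000 BTU
Gas: input = 5,020,000 / 0.813 = 6,174,662 BTU = 61.75 therm → 61.75 × €1.10 = €67.92; + 5 × €13.86 standing = €137.22
Electric: 5,020,000 BTU / 3412 = 1,471 kWh → × €0.165 = €242.76; + 5 × €6.63 standing = €275.91
Difference = |€137.22 − €275.91| = €138.69

€138.69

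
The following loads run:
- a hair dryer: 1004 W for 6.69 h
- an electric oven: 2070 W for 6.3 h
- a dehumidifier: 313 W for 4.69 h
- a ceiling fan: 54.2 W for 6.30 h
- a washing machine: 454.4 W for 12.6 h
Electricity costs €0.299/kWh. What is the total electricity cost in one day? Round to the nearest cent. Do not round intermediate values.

hair dryer: 1004 W × 6.69 h = 6,717 Wh = 6.717 kWh
electric oven: 2070 W × 6.3 h = 13,041 Wh = 13.04 kWh
dehumidifier: 313 W × 4.69 h = 1,468 Wh = 1.468 kWh
ceiling fan: 54.2 W × 6.30 h = 341 Wh = 0.3415 kWh
washing machine: 454.4 W × 12.6 h = 5,725 Wh = 5.725 kWh
Total energy = 6.717 + 13.04 + 1.468 + 0.3415 + 5.725 = 27.29 kWh
Cost = 27.29 kWh × €0.299 = €8.16

€8.16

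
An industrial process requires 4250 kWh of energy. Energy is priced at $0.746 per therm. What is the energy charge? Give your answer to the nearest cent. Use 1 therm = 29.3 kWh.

4250 kWh × (0.03413 therm/kWh) = 145.1 therm
Cost = 145.1 therm × $0.746/therm = $108.21

$108.21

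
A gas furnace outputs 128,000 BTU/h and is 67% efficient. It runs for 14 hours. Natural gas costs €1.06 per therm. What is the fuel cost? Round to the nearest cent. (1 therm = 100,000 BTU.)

€28.35

Heat delivered = 128,000 BTU/h × 14 h = 1,792,000 BTU
Gas input = 1,792,000 / 0.67 = 2,674,627 BTU
= 2,674,627 / 100,000 = 26.75 therm
Cost = 26.75 × €1.06/therm = €28.35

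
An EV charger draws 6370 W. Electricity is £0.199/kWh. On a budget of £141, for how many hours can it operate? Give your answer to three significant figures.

111 h

Energy budget = £141 / £0.199 per kWh = 708.5 kWh = 708,543 Wh
Runtime = 708,543 Wh / 6370 W = 111.2 h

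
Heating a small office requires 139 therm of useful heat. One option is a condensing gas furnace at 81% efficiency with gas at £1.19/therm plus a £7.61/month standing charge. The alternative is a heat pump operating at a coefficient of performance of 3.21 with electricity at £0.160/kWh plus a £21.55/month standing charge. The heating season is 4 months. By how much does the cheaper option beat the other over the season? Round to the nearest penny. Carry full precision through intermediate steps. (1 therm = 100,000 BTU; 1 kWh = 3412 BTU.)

Heat load = 139 therm × 100,000 = 13,900,000 BTU
Gas: input = 13,900,000 / 0.81 = 17,160,494 BTU = 171.6 therm → 171.6 × £1.19 = £204.21; + 4 × £7.61 standing = £234.65
Heat pump: 13,900,000 BTU / 3412 = 4,074 kWh heat; / 3.21 = 1,269 kWh in → × £0.160 = £203.06; + 4 × £21.55 standing = £289.26
Difference = |£234.65 − £289.26| = £54.61

£54.61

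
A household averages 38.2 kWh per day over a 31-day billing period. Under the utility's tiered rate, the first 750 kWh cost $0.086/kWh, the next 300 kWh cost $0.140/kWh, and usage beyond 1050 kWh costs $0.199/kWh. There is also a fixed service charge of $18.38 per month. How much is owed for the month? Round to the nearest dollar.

Usage = 38.2 kWh/day × 31 days = 1184.2 kWh
First 750 kWh × $0.086 = $64.50
Next 300 kWh × $0.140 = $42.00
Remaining 134.2 kWh × $0.199 = $26.71
Energy charge = $133.21; + service $18.38 = $151.59 ≈ $152

$152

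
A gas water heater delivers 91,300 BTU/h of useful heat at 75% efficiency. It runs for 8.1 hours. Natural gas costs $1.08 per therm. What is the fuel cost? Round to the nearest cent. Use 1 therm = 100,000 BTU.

$10.65

Heat delivered = 91,300 BTU/h × 8.1 h = 739,530 BTU
Gas input = 739,530 / 0.75 = 986,040 BTU
= 986,040 / 100,000 = 9.86 therm
Cost = 9.86 × $1.08/therm = $10.65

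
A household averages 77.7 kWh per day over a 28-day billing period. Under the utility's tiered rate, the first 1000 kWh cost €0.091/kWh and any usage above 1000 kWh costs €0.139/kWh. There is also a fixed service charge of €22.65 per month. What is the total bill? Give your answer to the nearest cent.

Usage = 77.7 kWh/day × 28 days = 2175.6 kWh
First 1000 kWh × €0.091 = €91.00
Remaining 1175.6 kWh × €0.139 = €163.41
Energy charge = €254.41; + service €22.65 = €277.06

€277.06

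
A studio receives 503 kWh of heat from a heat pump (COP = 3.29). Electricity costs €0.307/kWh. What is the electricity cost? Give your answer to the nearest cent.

Electrical input = 503 kWh / 3.29 = 152.9 kWh
Cost = 152.9 × €0.307/kWh = €46.94

€46.94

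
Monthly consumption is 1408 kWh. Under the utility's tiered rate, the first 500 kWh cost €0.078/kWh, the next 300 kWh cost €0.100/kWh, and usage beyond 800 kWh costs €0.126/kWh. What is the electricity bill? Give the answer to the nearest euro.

€146

First 500 kWh × €0.078 = €39.00
Next 300 kWh × €0.100 = €30.00
Remaining 608 kWh × €0.126 = €76.61
Total = €145.61 ≈ €146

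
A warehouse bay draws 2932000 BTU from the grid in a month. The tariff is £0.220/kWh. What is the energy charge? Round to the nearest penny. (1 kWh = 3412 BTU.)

£189.05

2932000 BTU × (0.00029308 kWh/BTU) = 859.3 kWh
Cost = 859.3 kWh × £0.220/kWh = £189.05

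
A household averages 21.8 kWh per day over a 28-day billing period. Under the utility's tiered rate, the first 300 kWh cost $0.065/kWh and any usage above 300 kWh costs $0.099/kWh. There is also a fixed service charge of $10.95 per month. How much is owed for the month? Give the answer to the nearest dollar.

Usage = 21.8 kWh/day × 28 days = 610.4 kWh
First 300 kWh × $0.065 = $19.50
Remaining 310.4 kWh × $0.099 = $30.73
Energy charge = $50.23; + service $10.95 = $61.18 ≈ $61

$61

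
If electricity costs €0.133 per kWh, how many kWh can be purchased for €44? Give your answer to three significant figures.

331 kWh

€44 / €0.133 per kWh = 330.8 kWh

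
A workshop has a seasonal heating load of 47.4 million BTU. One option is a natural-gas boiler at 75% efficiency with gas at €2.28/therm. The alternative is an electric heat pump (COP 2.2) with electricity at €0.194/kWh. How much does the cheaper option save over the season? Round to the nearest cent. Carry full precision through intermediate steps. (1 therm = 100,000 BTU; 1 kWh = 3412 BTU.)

€215.93

Heat load = 47.4 × 10⁶ BTU = 47,400,000 BTU
Gas: input = 47,400,000 / 0.75 = 63,200,000 BTU = 632 therm → 632 × €2.28 = €1,440.96
Heat pump: 47,400,000 BTU / 3412 = 13,890 kWh heat; / 2.2 = 6,315 kWh in → × €0.194 = €1,225.03
Difference = |€1,440.96 − €1,225.03| = €215.93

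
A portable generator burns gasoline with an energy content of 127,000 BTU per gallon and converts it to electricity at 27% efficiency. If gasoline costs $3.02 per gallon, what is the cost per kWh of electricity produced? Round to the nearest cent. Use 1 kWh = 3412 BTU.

$0.30

Electrical output per gallon = 127,000 BTU × 0.27 / 3412 BTU/kWh = 10.05 kWh
Cost per kWh = $3.02 / 10.05 kWh = $0.301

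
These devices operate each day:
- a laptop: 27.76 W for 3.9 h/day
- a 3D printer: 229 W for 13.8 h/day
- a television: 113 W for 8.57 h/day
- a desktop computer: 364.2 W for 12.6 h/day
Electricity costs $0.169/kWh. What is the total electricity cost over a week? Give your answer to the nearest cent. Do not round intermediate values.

laptop: 27.76 W × 3.9 h × 7 d = 758 Wh = 0.7578 kWh
3D printer: 229 W × 13.8 h × 7 d = 22,121 Wh = 22.12 kWh
television: 113 W × 8.57 h × 7 d = 6,779 Wh = 6.779 kWh
desktop computer: 364.2 W × 12.6 h × 7 d = 32,122 Wh = 32.12 kWh
Total energy = 0.7578 + 22.12 + 6.779 + 32.12 = 61.78 kWh
Cost = 61.78 kWh × $0.169 = $10.44

$10.44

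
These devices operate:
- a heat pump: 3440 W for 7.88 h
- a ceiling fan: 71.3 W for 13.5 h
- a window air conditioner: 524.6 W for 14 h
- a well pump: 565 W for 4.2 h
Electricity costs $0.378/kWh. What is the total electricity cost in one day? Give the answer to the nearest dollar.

heat pump: 3440 W × 7.88 h = 27,107 Wh = 27.11 kWh
ceiling fan: 71.3 W × 13.5 h = 963 Wh = 0.9625 kWh
window air conditioner: 524.6 W × 14 h = 7,344 Wh = 7.344 kWh
well pump: 565 W × 4.2 h = 2,373 Wh = 2.373 kWh
Total energy = 27.11 + 0.9625 + 7.344 + 2.373 = 37.79 kWh
Cost = 37.79 kWh × $0.378 = $14.28 ≈ $14

$14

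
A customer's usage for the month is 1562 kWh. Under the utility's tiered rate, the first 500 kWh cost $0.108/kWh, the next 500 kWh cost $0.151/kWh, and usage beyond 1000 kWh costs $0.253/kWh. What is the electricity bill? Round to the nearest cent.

$271.69

First 500 kWh × $0.108 = $54.00
Next 500 kWh × $0.151 = $75.50
Remaining 562 kWh × $0.253 = $142.19
Total = $271.69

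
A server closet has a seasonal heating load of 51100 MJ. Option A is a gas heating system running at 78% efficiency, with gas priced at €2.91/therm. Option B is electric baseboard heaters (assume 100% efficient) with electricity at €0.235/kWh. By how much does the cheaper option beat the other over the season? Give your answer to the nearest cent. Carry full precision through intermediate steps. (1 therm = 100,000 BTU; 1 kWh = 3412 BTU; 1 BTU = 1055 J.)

Heat load = 51100 MJ = 51,100,000,000 J / 1055 = 48,436,019 BTU
Gas: input = 48,436,019 / 0.780 = 62,097,460 BTU = 621 therm → 621 × €2.91 = €1,807.04
Electric: 48,436,019 BTU / 3412 = 14,200 kWh → × €0.235 = €3,336.01
Difference = |€1,807.04 − €3,336.01| = €1,528.97

€1528.97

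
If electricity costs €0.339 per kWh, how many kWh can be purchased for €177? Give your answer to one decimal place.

522.1 kWh

€177 / €0.339 per kWh = 522.1 kWh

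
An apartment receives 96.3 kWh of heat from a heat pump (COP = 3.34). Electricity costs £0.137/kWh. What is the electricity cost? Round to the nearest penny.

£3.95

Electrical input = 96.3 kWh / 3.34 = 28.83 kWh
Cost = 28.83 × £0.137/kWh = £3.95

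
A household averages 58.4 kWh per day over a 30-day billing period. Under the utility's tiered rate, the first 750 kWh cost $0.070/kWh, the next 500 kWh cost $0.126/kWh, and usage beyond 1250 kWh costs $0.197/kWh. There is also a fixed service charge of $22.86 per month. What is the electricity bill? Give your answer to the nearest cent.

Usage = 58.4 kWh/day × 30 days = 1752 kWh
First 750 kWh × $0.070 = $52.50
Next 500 kWh × $0.126 = $63.00
Remaining 502 kWh × $0.197 = $98.89
Energy charge = $214.39; + service $22.86 = $237.25

$237.25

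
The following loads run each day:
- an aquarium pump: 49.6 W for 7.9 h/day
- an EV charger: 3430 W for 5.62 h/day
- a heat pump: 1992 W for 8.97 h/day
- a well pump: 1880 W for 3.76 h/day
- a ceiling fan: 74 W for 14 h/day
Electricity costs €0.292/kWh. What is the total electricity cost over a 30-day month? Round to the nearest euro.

aquarium pump: 49.6 W × 7.9 h × 30 d = 11,755 Wh = 11.76 kWh
EV charger: 3430 W × 5.62 h × 30 d = 578,298 Wh = 578.3 kWh
heat pump: 1992 W × 8.97 h × 30 d = 536,047 Wh = 536 kWh
well pump: 1880 W × 3.76 h × 30 d = 212,064 Wh = 212.1 kWh
ceiling fan: 74 W × 14 h × 30 d = 31,080 Wh = 31.08 kWh
Total energy = 11.76 + 578.3 + 536 + 212.1 + 31.08 = 1,369 kWh
Cost = 1,369 kWh × €0.292 = €399.82 ≈ €400

€400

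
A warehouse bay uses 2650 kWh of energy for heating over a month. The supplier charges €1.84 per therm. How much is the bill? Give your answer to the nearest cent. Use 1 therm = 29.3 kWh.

2650 kWh × (0.03413 therm/kWh) = 90.44 therm
Cost = 90.44 therm × €1.84/therm = €166.42

€166.42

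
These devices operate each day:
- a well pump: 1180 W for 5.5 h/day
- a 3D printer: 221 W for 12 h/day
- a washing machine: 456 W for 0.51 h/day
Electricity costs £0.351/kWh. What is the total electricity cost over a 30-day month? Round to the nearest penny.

well pump: 1180 W × 5.5 h × 30 d = 194,700 Wh = 194.7 kWh
3D printer: 221 W × 12 h × 30 d = 79,560 Wh = 79.56 kWh
washing machine: 456 W × 0.51 h × 30 d = 6,977 Wh = 6.977 kWh
Total energy = 194.7 + 79.56 + 6.977 = 281.2 kWh
Cost = 281.2 kWh × £0.351 = £98.71

£98.71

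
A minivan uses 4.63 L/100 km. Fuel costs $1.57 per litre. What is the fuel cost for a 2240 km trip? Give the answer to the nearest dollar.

Fuel = 4.63 L/100 km × 2240 km / 100 = 103.7 L
Cost = 103.7 L × $1.57/L = $162.83 ≈ $163

$163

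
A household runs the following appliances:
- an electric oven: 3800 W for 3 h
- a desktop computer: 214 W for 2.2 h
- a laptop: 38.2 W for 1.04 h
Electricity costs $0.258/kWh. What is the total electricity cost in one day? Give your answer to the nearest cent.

$3.07

electric oven: 3800 W × 3 h = 11,400 Wh = 11.4 kWh
desktop computer: 214 W × 2.2 h = 471 Wh = 0.4708 kWh
laptop: 38.2 W × 1.04 h = 40 Wh = 0.03973 kWh
Total energy = 11.4 + 0.4708 + 0.03973 = 11.91 kWh
Cost = 11.91 kWh × $0.258 = $3.07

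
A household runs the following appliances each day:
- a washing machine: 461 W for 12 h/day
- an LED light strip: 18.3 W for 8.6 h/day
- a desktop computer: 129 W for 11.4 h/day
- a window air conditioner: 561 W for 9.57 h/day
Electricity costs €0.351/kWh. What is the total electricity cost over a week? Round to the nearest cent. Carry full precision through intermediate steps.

washing machine: 461 W × 12 h × 7 d = 38,724 Wh = 38.72 kWh
LED light strip: 18.3 W × 8.6 h × 7 d = 1,102 Wh = 1.102 kWh
desktop computer: 129 W × 11.4 h × 7 d = 10,294 Wh = 10.29 kWh
window air conditioner: 561 W × 9.57 h × 7 d = 37,581 Wh = 37.58 kWh
Total energy = 38.72 + 1.102 + 10.29 + 37.58 = 87.7 kWh
Cost = 87.7 kWh × €0.351 = €30.78

€30.78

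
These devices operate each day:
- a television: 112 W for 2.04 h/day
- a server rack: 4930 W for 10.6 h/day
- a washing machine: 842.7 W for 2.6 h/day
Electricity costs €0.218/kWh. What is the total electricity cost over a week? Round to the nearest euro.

television: 112 W × 2.04 h × 7 d = 1,599 Wh = 1.599 kWh
server rack: 4930 W × 10.6 h × 7 d = 365,806 Wh = 365.8 kWh
washing machine: 842.7 W × 2.6 h × 7 d = 15,337 Wh = 15.34 kWh
Total energy = 1.599 + 365.8 + 15.34 = 382.7 kWh
Cost = 382.7 kWh × €0.218 = €83.44 ≈ €83

€83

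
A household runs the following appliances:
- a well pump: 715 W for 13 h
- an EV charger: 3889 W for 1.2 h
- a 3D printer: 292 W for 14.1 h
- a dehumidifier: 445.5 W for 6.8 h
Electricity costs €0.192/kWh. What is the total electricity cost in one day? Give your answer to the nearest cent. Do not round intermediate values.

€4.05

well pump: 715 W × 13 h = 9,295 Wh = 9.295 kWh
EV charger: 3889 W × 1.2 h = 4,667 Wh = 4.667 kWh
3D printer: 292 W × 14.1 h = 4,117 Wh = 4.117 kWh
dehumidifier: 445.5 W × 6.8 h = 3,029 Wh = 3.029 kWh
Total energy = 9.295 + 4.667 + 4.117 + 3.029 = 21.11 kWh
Cost = 21.11 kWh × €0.192 = €4.05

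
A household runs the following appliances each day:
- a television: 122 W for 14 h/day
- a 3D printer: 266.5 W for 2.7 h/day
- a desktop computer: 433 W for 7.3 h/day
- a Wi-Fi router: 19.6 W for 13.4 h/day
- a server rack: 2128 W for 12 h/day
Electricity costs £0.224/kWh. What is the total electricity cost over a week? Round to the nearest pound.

£49

television: 122 W × 14 h × 7 d = 11,956 Wh = 11.96 kWh
3D printer: 266.5 W × 2.7 h × 7 d = 5,037 Wh = 5.037 kWh
desktop computer: 433 W × 7.3 h × 7 d = 22,126 Wh = 22.13 kWh
Wi-Fi router: 19.6 W × 13.4 h × 7 d = 1,838 Wh = 1.838 kWh
server rack: 2128 W × 12 h × 7 d = 178,752 Wh = 178.8 kWh
Total energy = 11.96 + 5.037 + 22.13 + 1.838 + 178.8 = 219.7 kWh
Cost = 219.7 kWh × £0.224 = £49.21 ≈ £49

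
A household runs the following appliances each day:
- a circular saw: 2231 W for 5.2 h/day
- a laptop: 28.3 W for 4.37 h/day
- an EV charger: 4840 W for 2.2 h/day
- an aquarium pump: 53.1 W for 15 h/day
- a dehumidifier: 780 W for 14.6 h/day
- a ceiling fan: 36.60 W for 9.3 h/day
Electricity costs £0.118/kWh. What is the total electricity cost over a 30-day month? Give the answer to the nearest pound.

circular saw: 2231 W × 5.2 h × 30 d = 348,036 Wh = 348 kWh
laptop: 28.3 W × 4.37 h × 30 d = 3,710 Wh = 3.71 kWh
EV charger: 4840 W × 2.2 h × 30 d = 319,440 Wh = 319.4 kWh
aquarium pump: 53.1 W × 15 h × 30 d = 23,895 Wh = 23.89 kWh
dehumidifier: 780 W × 14.6 h × 30 d = 341,640 Wh = 341.6 kWh
ceiling fan: 36.60 W × 9.3 h × 30 d = 10,211 Wh = 10.21 kWh
Total energy = 348 + 3.71 + 319.4 + 23.89 + 341.6 + 10.21 = 1,047 kWh
Cost = 1,047 kWh × £0.118 = £123.54 ≈ £124

£124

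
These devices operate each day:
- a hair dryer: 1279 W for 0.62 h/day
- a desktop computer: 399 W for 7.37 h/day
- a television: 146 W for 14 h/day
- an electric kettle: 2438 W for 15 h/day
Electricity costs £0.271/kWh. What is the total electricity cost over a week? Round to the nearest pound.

hair dryer: 1279 W × 0.62 h × 7 d = 5,551 Wh = 5.551 kWh
desktop computer: 399 W × 7.37 h × 7 d = 20,584 Wh = 20.58 kWh
television: 146 W × 14 h × 7 d = 14,308 Wh = 14.31 kWh
electric kettle: 2438 W × 15 h × 7 d = 255,990 Wh = 256 kWh
Total energy = 5.551 + 20.58 + 14.31 + 256 = 296.4 kWh
Cost = 296.4 kWh × £0.271 = £80.33 ≈ £80

£80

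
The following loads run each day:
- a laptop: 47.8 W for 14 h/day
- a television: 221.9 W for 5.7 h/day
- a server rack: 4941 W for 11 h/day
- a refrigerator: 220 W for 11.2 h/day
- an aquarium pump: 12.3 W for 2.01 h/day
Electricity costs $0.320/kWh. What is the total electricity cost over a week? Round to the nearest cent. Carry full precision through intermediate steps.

laptop: 47.8 W × 14 h × 7 d = 4,684 Wh = 4.684 kWh
television: 221.9 W × 5.7 h × 7 d = 8,854 Wh = 8.854 kWh
server rack: 4941 W × 11 h × 7 d = 380,457 Wh = 380.5 kWh
refrigerator: 220 W × 11.2 h × 7 d = 17,248 Wh = 17.25 kWh
aquarium pump: 12.3 W × 2.01 h × 7 d = 173 Wh = 0.1731 kWh
Total energy = 4.684 + 8.854 + 380.5 + 17.25 + 0.1731 = 411.4 kWh
Cost = 411.4 kWh × $0.320 = $131.65

$131.65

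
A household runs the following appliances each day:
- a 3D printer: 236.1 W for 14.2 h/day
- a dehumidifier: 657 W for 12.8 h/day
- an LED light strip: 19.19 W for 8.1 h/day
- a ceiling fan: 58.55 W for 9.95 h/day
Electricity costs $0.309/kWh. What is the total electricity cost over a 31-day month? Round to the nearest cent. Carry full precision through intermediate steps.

$119.74

3D printer: 236.1 W × 14.2 h × 31 d = 103,931 Wh = 103.9 kWh
dehumidifier: 657 W × 12.8 h × 31 d = 260,698 Wh = 260.7 kWh
LED light strip: 19.19 W × 8.1 h × 31 d = 4,819 Wh = 4.819 kWh
ceiling fan: 58.55 W × 9.95 h × 31 d = 18,060 Wh = 18.06 kWh
Total energy = 103.9 + 260.7 + 4.819 + 18.06 = 387.5 kWh
Cost = 387.5 kWh × $0.309 = $119.74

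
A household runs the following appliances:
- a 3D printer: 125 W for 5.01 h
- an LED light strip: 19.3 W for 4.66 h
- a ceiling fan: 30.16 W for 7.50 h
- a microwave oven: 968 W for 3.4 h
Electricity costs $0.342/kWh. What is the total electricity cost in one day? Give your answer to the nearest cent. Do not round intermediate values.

3D printer: 125 W × 5.01 h = 626 Wh = 0.6262 kWh
LED light strip: 19.3 W × 4.66 h = 90 Wh = 0.08994 kWh
ceiling fan: 30.16 W × 7.50 h = 226 Wh = 0.2262 kWh
microwave oven: 968 W × 3.4 h = 3,291 Wh = 3.291 kWh
Total energy = 0.6262 + 0.08994 + 0.2262 + 3.291 = 4.234 kWh
Cost = 4.234 kWh × $0.342 = $1.45

$1.45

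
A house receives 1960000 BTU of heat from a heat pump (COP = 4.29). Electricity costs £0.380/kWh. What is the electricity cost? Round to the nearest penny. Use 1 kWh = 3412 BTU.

Heat delivered = 1,960,000 BTU / 3412 = 574.4 kWh
Electrical input = 574.4 kWh / 4.29 = 133.9 kWh
Cost = 133.9 × £0.380/kWh = £50.88

£50.88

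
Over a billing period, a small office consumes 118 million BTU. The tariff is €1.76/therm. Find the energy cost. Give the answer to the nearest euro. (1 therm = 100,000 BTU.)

118 million BTU × (10 therm/million BTU) = 1,180 therm
Cost = 1,180 therm × €1.76/therm = €2,076.80 ≈ €2077

€2077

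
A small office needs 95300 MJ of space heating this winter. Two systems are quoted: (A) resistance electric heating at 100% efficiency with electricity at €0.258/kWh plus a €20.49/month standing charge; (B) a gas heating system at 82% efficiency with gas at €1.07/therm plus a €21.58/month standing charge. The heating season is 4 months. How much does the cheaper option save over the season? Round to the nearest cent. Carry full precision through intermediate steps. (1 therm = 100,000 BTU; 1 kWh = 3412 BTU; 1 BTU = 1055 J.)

Heat load = 95300 MJ = 95,300,000,000 J / 1055 = 90,331,754 BTU
Gas: input = 90,331,754 / 0.82 = 110,160,675 BTU = 1,102 therm → 1,102 × €1.07 = €1,178.72; + 4 × €21.58 standing = €1,265.04
Electric: 90,331,754 BTU / 3412 = 26,470 kWh → × €0.258 = €6,830.48; + 4 × €20.49 standing = €6,912.44
Difference = |€1,265.04 − €6,912.44| = €5,647.40

€5647.40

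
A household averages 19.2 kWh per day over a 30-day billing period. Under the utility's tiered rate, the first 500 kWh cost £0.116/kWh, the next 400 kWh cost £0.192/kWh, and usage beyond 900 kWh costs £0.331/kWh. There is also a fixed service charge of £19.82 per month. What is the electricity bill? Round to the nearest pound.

£92

Usage = 19.2 kWh/day × 30 days = 576 kWh
First 500 kWh × £0.116 = £58.00
Next 76 kWh × £0.192 = £14.59
Remaining tier: 0 kWh (not reached)
Energy charge = £72.59; + service £19.82 = £92.41 ≈ £92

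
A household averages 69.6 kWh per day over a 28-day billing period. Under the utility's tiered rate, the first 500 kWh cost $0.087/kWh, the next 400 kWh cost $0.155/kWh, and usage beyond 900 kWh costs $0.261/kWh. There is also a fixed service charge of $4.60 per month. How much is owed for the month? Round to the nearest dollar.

Usage = 69.6 kWh/day × 28 days = 1948.8 kWh
First 500 kWh × $0.087 = $43.50
Next 400 kWh × $0.155 = $62.00
Remaining 1048.8 kWh × $0.261 = $273.74
Energy charge = $379.24; + service $4.60 = $383.84 ≈ $384

$384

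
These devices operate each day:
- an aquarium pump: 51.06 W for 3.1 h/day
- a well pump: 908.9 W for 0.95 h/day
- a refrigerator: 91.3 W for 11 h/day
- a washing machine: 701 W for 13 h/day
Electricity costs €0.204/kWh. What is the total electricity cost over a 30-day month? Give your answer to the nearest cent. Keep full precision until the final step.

aquarium pump: 51.06 W × 3.1 h × 30 d = 4,749 Wh = 4.749 kWh
well pump: 908.9 W × 0.95 h × 30 d = 25,904 Wh = 25.9 kWh
refrigerator: 91.3 W × 11 h × 30 d = 30,129 Wh = 30.13 kWh
washing machine: 701 W × 13 h × 30 d = 273,390 Wh = 273.4 kWh
Total energy = 4.749 + 25.9 + 30.13 + 273.4 = 334.2 kWh
Cost = 334.2 kWh × €0.204 = €68.17

€68.17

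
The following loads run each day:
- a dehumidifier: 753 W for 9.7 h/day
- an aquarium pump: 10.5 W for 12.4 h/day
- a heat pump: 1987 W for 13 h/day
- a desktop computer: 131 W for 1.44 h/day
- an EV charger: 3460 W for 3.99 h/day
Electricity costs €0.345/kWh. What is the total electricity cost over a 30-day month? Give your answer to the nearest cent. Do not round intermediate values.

dehumidifier: 753 W × 9.7 h × 30 d = 219,123 Wh = 219.1 kWh
aquarium pump: 10.5 W × 12.4 h × 30 d = 3,906 Wh = 3.906 kWh
heat pump: 1987 W × 13 h × 30 d = 774,930 Wh = 774.9 kWh
desktop computer: 131 W × 1.44 h × 30 d = 5,659 Wh = 5.659 kWh
EV charger: 3460 W × 3.99 h × 30 d = 414,162 Wh = 414.2 kWh
Total energy = 219.1 + 3.906 + 774.9 + 5.659 + 414.2 = 1,418 kWh
Cost = 1,418 kWh × €0.345 = €489.13

€489.13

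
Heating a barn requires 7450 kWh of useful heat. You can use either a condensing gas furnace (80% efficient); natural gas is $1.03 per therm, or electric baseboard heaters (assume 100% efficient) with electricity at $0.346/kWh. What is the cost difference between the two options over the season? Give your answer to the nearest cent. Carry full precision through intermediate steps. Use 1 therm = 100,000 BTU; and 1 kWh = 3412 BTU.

$2250.43

Heat load = 7450 kWh × 3412 = 25,419,400 BTU
Gas: input = 25,419,400 / 0.80 = 31,774,250 BTU = 317.7 therm → 317.7 × $1.03 = $327.27
Electric: 25,419,400 BTU / 3412 = 7,450 kWh → × $0.346 = $2,577.70
Difference = |$327.27 − $2,577.70| = $2,250.43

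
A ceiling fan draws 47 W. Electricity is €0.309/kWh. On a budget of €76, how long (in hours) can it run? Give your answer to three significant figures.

Energy budget = €76 / €0.309 per kWh = 246 kWh = 245,955 Wh
Runtime = 245,955 Wh / 47 W = 5,233 h

5230 h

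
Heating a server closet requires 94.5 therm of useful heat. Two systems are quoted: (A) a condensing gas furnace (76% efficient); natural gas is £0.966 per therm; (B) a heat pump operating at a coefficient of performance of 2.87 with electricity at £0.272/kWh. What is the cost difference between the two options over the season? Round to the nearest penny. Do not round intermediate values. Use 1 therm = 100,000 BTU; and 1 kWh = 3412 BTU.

Heat load = 94.5 therm × 100,000 = 9,450,000 BTU
Gas: input = 9,450,000 / 0.76 = 12,434,211 BTU = 124.3 therm → 124.3 × £0.966 = £120.11
Heat pump: 9,450,000 BTU / 3412 = 2,770 kWh heat; / 2.87 = 965 kWh in → × £0.272 = £262.49
Difference = |£120.11 − £262.49| = £142.37

£142.37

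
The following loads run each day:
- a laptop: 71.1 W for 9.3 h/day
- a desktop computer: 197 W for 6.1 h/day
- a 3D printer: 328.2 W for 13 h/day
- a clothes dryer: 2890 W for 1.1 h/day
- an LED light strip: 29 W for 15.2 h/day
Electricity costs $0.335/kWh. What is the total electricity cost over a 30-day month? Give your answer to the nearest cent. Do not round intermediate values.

$97.98

laptop: 71.1 W × 9.3 h × 30 d = 19,837 Wh = 19.84 kWh
desktop computer: 197 W × 6.1 h × 30 d = 36,051 Wh = 36.05 kWh
3D printer: 328.2 W × 13 h × 30 d = 127,998 Wh = 128 kWh
clothes dryer: 2890 W × 1.1 h × 30 d = 95,370 Wh = 95.37 kWh
LED light strip: 29 W × 15.2 h × 30 d = 13,224 Wh = 13.22 kWh
Total energy = 19.84 + 36.05 + 128 + 95.37 + 13.22 = 292.5 kWh
Cost = 292.5 kWh × $0.335 = $97.98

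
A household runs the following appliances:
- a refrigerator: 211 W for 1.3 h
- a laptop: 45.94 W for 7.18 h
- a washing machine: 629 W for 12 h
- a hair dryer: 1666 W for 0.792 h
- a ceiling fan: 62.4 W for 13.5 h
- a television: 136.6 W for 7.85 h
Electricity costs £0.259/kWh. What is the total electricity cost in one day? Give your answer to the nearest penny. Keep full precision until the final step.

£2.95

refrigerator: 211 W × 1.3 h = 274 Wh = 0.2743 kWh
laptop: 45.94 W × 7.18 h = 330 Wh = 0.3298 kWh
washing machine: 629 W × 12 h = 7,548 Wh = 7.548 kWh
hair dryer: 1666 W × 0.792 h = 1,319 Wh = 1.319 kWh
ceiling fan: 62.4 W × 13.5 h = 842 Wh = 0.8424 kWh
television: 136.6 W × 7.85 h = 1,072 Wh = 1.072 kWh
Total energy = 0.2743 + 0.3298 + 7.548 + 1.319 + 0.8424 + 1.072 = 11.39 kWh
Cost = 11.39 kWh × £0.259 = £2.95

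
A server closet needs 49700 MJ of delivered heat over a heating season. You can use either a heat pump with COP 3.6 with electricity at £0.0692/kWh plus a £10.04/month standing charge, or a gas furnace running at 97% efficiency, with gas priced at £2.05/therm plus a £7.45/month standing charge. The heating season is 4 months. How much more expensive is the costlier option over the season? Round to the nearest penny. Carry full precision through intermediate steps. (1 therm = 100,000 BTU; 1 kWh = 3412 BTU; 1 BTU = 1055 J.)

Heat load = 49700 MJ = 49,700,000,000 J / 1055 = 47,109,005 BTU
Gas: input = 47,109,005 / 0.97 = 48,565,984 BTU = 485.7 therm → 485.7 × £2.05 = £995.60; + 4 × £7.45 standing = £1,025.40
Heat pump: 47,109,005 BTU / 3412 = 13,810 kWh heat; / 3.6 = 3,835 kWh in → × £0.0692 = £265.40; + 4 × £10.04 standing = £305.56
Difference = |£1,025.40 − £305.56| = £719.84

£719.84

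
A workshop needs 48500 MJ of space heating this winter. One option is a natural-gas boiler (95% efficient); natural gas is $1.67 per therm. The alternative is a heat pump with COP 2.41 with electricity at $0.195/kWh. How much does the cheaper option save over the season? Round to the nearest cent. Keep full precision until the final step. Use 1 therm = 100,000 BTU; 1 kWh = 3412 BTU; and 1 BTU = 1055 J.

$282.05

Heat load = 48500 MJ = 48,500,000,000 J / 1055 = 45,971,564 BTU
Gas: input = 45,971,564 / 0.95 = 48,391,120 BTU = 483.9 therm → 483.9 × $1.67 = $808.13
Heat pump: 45,971,564 BTU / 3412 = 13,470 kWh heat; / 2.41 = 5,591 kWh in → × $0.195 = $1,090.18
Difference = |$808.13 − $1,090.18| = $282.05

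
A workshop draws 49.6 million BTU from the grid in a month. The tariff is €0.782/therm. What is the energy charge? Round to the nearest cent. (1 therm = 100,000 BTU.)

€387.87

49.6 million BTU × (10 therm/million BTU) = 496 therm
Cost = 496 therm × €0.782/therm = €387.87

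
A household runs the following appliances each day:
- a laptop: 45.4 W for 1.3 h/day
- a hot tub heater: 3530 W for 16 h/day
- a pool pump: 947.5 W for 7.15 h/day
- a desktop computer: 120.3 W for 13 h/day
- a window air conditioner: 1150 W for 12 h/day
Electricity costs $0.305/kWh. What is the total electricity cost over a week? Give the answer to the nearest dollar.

$168

laptop: 45.4 W × 1.3 h × 7 d = 413 Wh = 0.4131 kWh
hot tub heater: 3530 W × 16 h × 7 d = 395,360 Wh = 395.4 kWh
pool pump: 947.5 W × 7.15 h × 7 d = 47,422 Wh = 47.42 kWh
desktop computer: 120.3 W × 13 h × 7 d = 10,947 Wh = 10.95 kWh
window air conditioner: 1150 W × 12 h × 7 d = 96,600 Wh = 96.6 kWh
Total energy = 0.4131 + 395.4 + 47.42 + 10.95 + 96.6 = 550.7 kWh
Cost = 550.7 kWh × $0.305 = $167.98 ≈ $168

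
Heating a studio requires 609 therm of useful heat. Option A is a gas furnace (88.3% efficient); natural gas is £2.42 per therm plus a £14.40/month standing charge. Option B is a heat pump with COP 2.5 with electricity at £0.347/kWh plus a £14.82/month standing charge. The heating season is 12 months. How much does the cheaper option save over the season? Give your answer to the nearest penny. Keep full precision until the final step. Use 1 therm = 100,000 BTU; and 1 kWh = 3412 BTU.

£813.39

Heat load = 609 therm × 100,000 = 60,900,000 BTU
Gas: input = 60,900,000 / 0.883 = 68,969,422 BTU = 689.7 therm → 689.7 × £2.42 = £1,669.06; + 12 × £14.40 standing = £1,841.86
Heat pump: 60,900,000 BTU / 3412 = 17,850 kWh heat; / 2.5 = 7,140 kWh in → × £0.347 = £2,477.41; + 12 × £14.82 standing = £2,655.25
Difference = |£1,841.86 − £2,655.25| = £813.39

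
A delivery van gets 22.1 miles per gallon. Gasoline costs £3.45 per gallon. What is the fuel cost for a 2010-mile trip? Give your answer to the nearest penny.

Fuel = 2010 mi / 22.1 mpg = 90.95 gal
Cost = 90.95 gal × £3.45/gal = £313.78

£313.78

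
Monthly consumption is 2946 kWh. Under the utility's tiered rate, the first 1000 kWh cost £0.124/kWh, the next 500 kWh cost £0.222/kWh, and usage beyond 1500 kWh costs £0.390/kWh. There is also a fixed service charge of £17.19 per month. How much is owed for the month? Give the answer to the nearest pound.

First 1000 kWh × £0.124 = £124.00
Next 500 kWh × £0.222 = £111.00
Remaining 1446 kWh × £0.390 = £563.94
Energy charge = £798.94; + service £17.19 = £816.13 ≈ £816

£816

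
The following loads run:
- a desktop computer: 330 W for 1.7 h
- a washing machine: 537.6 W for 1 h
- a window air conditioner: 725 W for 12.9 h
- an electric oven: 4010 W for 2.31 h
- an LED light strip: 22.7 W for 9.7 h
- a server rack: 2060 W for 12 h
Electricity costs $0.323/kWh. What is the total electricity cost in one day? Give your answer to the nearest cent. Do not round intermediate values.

$14.42

desktop computer: 330 W × 1.7 h = 561 Wh = 0.561 kWh
washing machine: 537.6 W × 1 h = 538 Wh = 0.5376 kWh
window air conditioner: 725 W × 12.9 h = 9,352 Wh = 9.352 kWh
electric oven: 4010 W × 2.31 h = 9,263 Wh = 9.263 kWh
LED light strip: 22.7 W × 9.7 h = 220 Wh = 0.2202 kWh
server rack: 2060 W × 12 h = 24,720 Wh = 24.72 kWh
Total energy = 0.561 + 0.5376 + 9.352 + 9.263 + 0.2202 + 24.72 = 44.65 kWh
Cost = 44.65 kWh × $0.323 = $14.42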